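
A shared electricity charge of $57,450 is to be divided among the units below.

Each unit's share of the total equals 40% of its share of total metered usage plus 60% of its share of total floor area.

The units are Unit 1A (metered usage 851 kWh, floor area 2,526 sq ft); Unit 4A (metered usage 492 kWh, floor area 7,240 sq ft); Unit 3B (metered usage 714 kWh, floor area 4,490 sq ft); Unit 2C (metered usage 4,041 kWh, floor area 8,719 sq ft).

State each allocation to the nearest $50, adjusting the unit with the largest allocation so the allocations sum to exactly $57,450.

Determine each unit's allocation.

Totals — metered usage 6,098, floor area 22,975.
Composite weights (40% metered usage + 60% floor area): Unit 1A 0.1218; Unit 4A 0.2213; Unit 3B 0.1641; Unit 2C 0.4928.
Pro-rata amounts: Unit 1A 6,996.77; Unit 4A 12,716.44; Unit 3B 9,427.14; Unit 2C 28,309.65.
At nearest $50: Unit 1A $7,000; Unit 4A $12,700; Unit 3B $9,450; Unit 2C $28,300. Sum = $57,450.
Rounded total matches; no reconciliation needed.

Unit 1A: $7,000 | Unit 4A: $12,700 | Unit 3B: $9,450 | Unit 2C: $28,300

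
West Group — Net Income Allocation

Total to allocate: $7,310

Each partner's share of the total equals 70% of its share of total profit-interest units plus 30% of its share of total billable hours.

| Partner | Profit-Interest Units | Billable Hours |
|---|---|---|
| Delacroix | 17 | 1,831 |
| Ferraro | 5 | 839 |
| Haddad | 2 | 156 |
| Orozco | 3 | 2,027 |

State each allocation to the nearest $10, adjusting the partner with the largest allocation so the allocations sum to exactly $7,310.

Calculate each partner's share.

Profit-interest units total 27; billable hours total 4,853.
Blended shares (70% profit-interest units + 30% billable hours): Delacroix 0.5539; Ferraro 0.1815; Haddad 0.0615; Orozco 0.2031.
Pro-rata amounts: Delacroix 4,049.22; Ferraro 1,326.72; Haddad 449.53; Orozco 1,484.53.
At nearest $10: Delacroix $4,050; Ferraro $1,330; Haddad $450; Orozco $1,480. Sum = $7,310.
Sum already equals the total — no adjustment.

Delacroix: $4,050; Ferraro: $1,330; Haddad: $450; Orozco: $1,480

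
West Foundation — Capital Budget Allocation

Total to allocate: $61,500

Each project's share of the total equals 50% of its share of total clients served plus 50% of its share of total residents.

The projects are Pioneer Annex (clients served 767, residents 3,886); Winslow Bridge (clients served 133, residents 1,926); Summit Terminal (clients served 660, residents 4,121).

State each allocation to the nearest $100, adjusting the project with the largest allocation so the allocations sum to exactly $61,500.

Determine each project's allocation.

Pioneer Annex: $27,100 | Winslow Bridge: $8,600 | Summit Terminal: $25,800

Totals — clients served 1,560, residents 9,933.
Blended shares (50% clients served + 50% residents): Pioneer Annex 0.4414; Winslow Bridge 0.1396; Summit Terminal 0.4190.
Pro-rata amounts: Pioneer Annex 27,148.80; Winslow Bridge 8,584.03; Summit Terminal 25,767.17.
At nearest $100: Pioneer Annex $27,100; Winslow Bridge $8,600; Summit Terminal $25,800. Sum = $61,500.
Rounded total matches; no reconciliation needed.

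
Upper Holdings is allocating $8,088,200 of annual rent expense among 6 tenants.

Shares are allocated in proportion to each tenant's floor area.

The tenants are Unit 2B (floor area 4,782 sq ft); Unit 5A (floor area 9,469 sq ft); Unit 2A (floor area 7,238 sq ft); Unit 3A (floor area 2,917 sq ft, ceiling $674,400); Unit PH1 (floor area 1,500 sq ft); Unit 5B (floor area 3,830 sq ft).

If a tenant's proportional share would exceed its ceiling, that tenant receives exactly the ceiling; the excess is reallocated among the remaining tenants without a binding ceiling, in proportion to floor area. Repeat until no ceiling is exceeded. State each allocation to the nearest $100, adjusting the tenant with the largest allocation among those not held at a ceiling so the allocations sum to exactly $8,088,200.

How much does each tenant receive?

Unit 2B: $1,321,900; Unit 5A: $2,617,500; Unit 2A: $2,000,900; Unit 3A: $674,400; Unit PH1: $414,700; Unit 5B: $1,058,800

Total floor area = 29,736.
Pro-rata shares before constraints: Unit 2B 1,300,705.29; Unit 5A 2,575,570.55; Unit 2A 1,968,737.95; Unit 3A 793,424.78; Unit PH1 408,000.40; Unit 5B 1,041,761.03.
Cap binds for Unit 3A ($674,400); residual $7,413,800 reallocated over remaining floor area 26,819.
Redistributed shares: Unit 2B 1,321,928.17 → $1,321,900; Unit 5A 2,617,594.70 → $2,617,600; Unit 2A 2,000,860.75 → $2,000,900; Unit PH1 414,657.52 → $414,700; Unit 5B 1,058,758.86 → $1,058,800.
Rounding difference −$100 applied to Unit 5A → $2,617,500.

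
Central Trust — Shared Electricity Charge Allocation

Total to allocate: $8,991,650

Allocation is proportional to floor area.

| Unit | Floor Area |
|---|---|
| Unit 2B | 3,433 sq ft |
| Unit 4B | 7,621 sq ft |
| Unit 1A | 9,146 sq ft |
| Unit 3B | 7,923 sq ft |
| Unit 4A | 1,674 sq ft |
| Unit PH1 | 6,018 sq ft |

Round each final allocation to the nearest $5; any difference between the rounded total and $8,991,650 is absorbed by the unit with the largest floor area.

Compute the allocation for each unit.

Sum of floor area: 35,815.
Unrounded shares: Unit 2B 3,433/35,815 × $8,991,650 = 861,882.85; Unit 4B 7,621/35,815 × $8,991,650 = 1,913,314.66; Unit 1A 9,146/35,815 × $8,991,650 = 2,296,178.44; Unit 3B 7,923/35,815 × $8,991,650 = 1,989,134.24; Unit 4A 1,674/35,815 × $8,991,650 = 420,271.45; Unit PH1 6,018/35,815 × $8,991,650 = 1,510,868.34.
At nearest $5: Unit 2B $861,885; Unit 4B $1,913,315; Unit 1A $2,296,180; Unit 3B $1,989,135; Unit 4A $420,270; Unit PH1 $1,510,870. Sum = $8,991,655.
Difference $8,991,650 − $8,991,655 = −$5 applied to largest floor area (Unit 1A): Unit 1A becomes $2,296,175.

Unit 2B: $861,885 · Unit 4B: $1,913,315 · Unit 1A: $2,296,175 · Unit 3B: $1,989,135 · Unit 4A: $420,270 · Unit PH1: $1,510,870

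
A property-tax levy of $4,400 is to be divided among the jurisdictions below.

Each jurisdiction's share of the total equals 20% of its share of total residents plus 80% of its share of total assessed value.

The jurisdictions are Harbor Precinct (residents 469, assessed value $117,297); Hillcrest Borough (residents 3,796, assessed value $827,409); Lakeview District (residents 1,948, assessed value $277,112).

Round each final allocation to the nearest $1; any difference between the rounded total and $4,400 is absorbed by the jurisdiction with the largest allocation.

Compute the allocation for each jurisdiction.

Totals — residents 6,213, assessed value 1,221,818.
Blended shares (20% residents + 80% assessed value): Harbor Precinct 0.0919; Hillcrest Borough 0.6640; Lakeview District 0.2441.
Unrounded shares: Harbor Precinct 404.36; Hillcrest Borough 2,921.39; Lakeview District 1,074.26.
Rounded to nearest $1: Harbor Precinct $404; Hillcrest Borough $2,921; Lakeview District $1,074. Sum = $4,399.
Difference $4,400 − $4,399 = +$1 applied to largest allocation (Hillcrest Borough): Hillcrest Borough becomes $2,922.

Harbor Precinct: $404 · Hillcrest Borough: $2,922 · Lakeview District: $1,074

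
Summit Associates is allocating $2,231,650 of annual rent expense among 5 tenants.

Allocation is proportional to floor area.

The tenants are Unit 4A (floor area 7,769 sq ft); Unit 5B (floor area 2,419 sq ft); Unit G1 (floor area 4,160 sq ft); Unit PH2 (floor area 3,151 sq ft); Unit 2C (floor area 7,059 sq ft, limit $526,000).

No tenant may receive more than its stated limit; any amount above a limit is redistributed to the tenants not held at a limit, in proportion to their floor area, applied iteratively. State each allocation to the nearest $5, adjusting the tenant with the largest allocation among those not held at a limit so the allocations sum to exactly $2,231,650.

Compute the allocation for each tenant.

Unit 4A: $757,255 · Unit 5B: $235,785 · Unit G1: $405,480 · Unit PH2: $307,130 · Unit 2C: $526,000

Total floor area = 24,558.
Proportional shares (ignoring caps): Unit 4A 705,989.45; Unit 5B 219,820.89; Unit G1 378,030.13; Unit PH2 286,339.65; Unit 2C 641,469.88.
Capped: Unit 2C ($526,000); balance $1,705,650 reallocated over remaining floor area 17,499.
Redistributed shares: Unit 4A 757,254.41 → $757,255; Unit 5B 235,783.04 → $235,785; Unit G1 405,480.54 → $405,480; Unit PH2 307,132.02 → $307,130.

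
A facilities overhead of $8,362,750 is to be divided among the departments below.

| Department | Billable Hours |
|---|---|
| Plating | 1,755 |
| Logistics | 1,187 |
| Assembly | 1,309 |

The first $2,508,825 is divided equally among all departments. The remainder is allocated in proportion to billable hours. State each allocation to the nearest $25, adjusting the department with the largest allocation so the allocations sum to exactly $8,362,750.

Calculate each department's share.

First tranche $2,508,825 split equally: $836,275 each.
Remainder $5,853,925 by billable hours (total 4,251): Plating 2,416,758.03 → $2,416,750; Logistics 1,634,582.21 → $1,634,575; Assembly 1,802,584.76 → $1,802,575.
Rounding difference +$25 on remainder applied to Plating.
Totals: Plating $836,275 + $2,416,775 = $3,253,050; Logistics $836,275 + $1,634,575 = $2,470,850; Assembly $836,275 + $1,802,575 = $2,638,850.

Plating: $3,253,050 · Logistics: $2,470,850 · Assembly: $2,638,850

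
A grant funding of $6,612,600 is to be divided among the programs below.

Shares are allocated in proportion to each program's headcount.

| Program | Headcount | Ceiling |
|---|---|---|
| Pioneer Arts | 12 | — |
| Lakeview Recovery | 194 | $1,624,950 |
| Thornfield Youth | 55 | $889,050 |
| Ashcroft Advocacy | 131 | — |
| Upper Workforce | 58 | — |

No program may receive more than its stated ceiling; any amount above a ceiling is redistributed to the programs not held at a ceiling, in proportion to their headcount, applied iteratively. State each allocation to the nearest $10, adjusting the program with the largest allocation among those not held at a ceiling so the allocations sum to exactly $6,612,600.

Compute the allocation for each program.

Combined headcount = 450.
Proportional shares (ignoring caps): Pioneer Arts 176,336.00; Lakeview Recovery 2,850,765.33; Thornfield Youth 808,206.67; Ashcroft Advocacy 1,925,001.33; Upper Workforce 852,290.67.
Cap binds for Lakeview Recovery ($1,624,950); residual $4,987,650 reallocated over remaining headcount 256.
Cap binds for Thornfield Youth ($889,050); residual $4,098,600 reallocated over remaining headcount 201.
Redistributed shares: Pioneer Arts 244,692.54 → $244,690; Ashcroft Advocacy 2,671,226.87 → $2,671,230; Upper Workforce 1,182,680.60 → $1,182,680.

Pioneer Arts: $244,690; Lakeview Recovery: $1,624,950; Thornfield Youth: $889,050; Ashcroft Advocacy: $2,671,230; Upper Workforce: $1,182,680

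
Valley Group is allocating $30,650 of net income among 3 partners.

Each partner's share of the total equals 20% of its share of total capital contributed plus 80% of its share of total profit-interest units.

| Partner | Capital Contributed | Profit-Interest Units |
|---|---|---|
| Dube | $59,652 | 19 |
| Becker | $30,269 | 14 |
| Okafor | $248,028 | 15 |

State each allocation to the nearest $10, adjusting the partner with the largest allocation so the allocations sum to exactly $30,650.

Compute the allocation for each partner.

Capital contributed total 337,949; profit-interest units total 48.
Composite weights (20% capital contributed + 80% profit-interest units): Dube 0.3520; Becker 0.2512; Okafor 0.3968.
Proportional shares: Dube 10,787.85; Becker 7,700.71; Okafor 12,161.44.
Rounded to nearest $10: Dube $10,790; Becker $7,700; Okafor $12,160. Sum = $30,650.
Sum already equals the total — no adjustment.

Dube: $10,790 · Becker: $7,700 · Okafor: $12,160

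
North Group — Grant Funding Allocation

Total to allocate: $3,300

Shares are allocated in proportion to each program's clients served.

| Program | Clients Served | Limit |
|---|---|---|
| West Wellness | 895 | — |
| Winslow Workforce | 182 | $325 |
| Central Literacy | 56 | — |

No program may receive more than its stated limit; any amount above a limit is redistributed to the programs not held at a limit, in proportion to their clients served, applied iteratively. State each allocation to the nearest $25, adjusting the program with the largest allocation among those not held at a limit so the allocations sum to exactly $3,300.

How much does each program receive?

West Wellness: $2,800 · Winslow Workforce: $325 · Central Literacy: $175

Total clients served = 1,133.
Proportional shares (ignoring caps): West Wellness 2,606.80; Winslow Workforce 530.10; Central Literacy 163.11.
Held at cap: Winslow Workforce ($325); residual $2,975 reallocated over remaining clients served 951.
Remaining shares: West Wellness 2,799.82 → $2,800; Central Literacy 175.18 → $175.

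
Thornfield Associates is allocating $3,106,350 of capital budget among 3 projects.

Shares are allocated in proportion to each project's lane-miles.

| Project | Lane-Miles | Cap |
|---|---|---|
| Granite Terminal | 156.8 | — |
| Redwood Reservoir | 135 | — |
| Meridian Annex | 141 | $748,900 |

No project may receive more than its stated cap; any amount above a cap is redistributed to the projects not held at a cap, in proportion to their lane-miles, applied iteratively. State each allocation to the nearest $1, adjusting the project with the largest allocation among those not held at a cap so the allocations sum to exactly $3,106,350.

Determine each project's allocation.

Sum of lane-miles: 432.8.
Proportional shares (ignoring caps): Granite Terminal 1,125,405.91; Redwood Reservoir 968,940.04; Meridian Annex 1,012,004.04.
Cap binds for Meridian Annex ($748,900); remaining pool $2,357,450 reallocated over remaining lane-miles 291.8.
Remaining shares: Granite Terminal 1,266,786.02 → $1,266,786; Redwood Reservoir 1,090,663.98 → $1,090,664.

Granite Terminal: $1,266,786 · Redwood Reservoir: $1,090,664 · Meridian Annex: $748,900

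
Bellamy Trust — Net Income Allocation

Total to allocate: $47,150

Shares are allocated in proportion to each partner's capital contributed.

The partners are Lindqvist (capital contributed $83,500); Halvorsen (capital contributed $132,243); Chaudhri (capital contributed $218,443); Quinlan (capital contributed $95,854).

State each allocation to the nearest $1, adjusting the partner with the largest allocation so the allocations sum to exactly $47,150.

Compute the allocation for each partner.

Capital contributed total: 530,040.
Unrounded shares: Lindqvist 83,500/530,040 × $47,150 = 7,427.79; Halvorsen 132,243/530,040 × $47,150 = 11,763.75; Chaudhri 218,443/530,040 × $47,150 = 19,431.72; Quinlan 95,854/530,040 × $47,150 = 8,526.75.
After rounding ($1): Lindqvist $7,428; Halvorsen $11,764; Chaudhri $19,432; Quinlan $8,527. Sum = $47,151.
Difference $47,150 − $47,151 = −$1 applied to largest allocation (Chaudhri): Chaudhri becomes $19,431.

Lindqvist: $7,428 · Halvorsen: $11,764 · Chaudhri: $19,431 · Quinlan: $8,527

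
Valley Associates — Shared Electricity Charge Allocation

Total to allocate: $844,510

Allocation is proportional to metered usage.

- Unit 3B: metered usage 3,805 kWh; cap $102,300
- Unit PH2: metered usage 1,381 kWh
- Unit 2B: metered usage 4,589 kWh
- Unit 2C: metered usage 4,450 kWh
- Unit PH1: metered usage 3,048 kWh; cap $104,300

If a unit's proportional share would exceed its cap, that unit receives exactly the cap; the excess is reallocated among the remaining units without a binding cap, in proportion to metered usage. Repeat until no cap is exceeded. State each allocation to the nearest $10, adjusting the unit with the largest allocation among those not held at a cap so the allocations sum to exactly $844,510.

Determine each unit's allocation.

Unit 3B: $102,300 | Unit PH2: $84,540 | Unit 2B: $280,940 | Unit 2C: $272,430 | Unit PH1: $104,300

Sum of metered usage: 17,273.
Unconstrained shares: Unit 3B 186,033.73; Unit PH2 67,519.73; Unit 2B 224,364.99; Unit 2C 217,569.01; Unit PH1 149,022.55.
Capped: Unit 3B ($102,300), Unit PH1 ($104,300); balance $637,910 reallocated over remaining metered usage 10,420.
Remaining shares: Unit PH2 84,544.50 → $84,540; Unit 2B 280,937.52 → $280,940; Unit 2C 272,427.98 → $272,430.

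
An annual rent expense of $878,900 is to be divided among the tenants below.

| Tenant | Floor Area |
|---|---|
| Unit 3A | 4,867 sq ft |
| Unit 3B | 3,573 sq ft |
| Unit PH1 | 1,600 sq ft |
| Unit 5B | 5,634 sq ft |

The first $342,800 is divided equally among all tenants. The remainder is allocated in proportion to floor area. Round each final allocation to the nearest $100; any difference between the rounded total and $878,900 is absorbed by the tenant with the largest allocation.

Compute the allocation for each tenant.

Equal tier: $342,800 ÷ 4 = $85,700 apiece.
Remainder $536,100 by floor area (total 15,674): Unit 3A 166,466.68 → $166,500; Unit 3B 122,207.82 → $122,200; Unit PH1 54,725.02 → $54,700; Unit 5B 192,700.48 → $192,700.
Totals: Unit 3A $85,700 + $166,500 = $252,200; Unit 3B $85,700 + $122,200 = $207,900; Unit PH1 $85,700 + $54,700 = $140,400; Unit 5B $85,700 + $192,700 = $278,400.

Unit 3A: $252,200 · Unit 3B: $207,900 · Unit PH1: $140,400 · Unit 5B: $278,400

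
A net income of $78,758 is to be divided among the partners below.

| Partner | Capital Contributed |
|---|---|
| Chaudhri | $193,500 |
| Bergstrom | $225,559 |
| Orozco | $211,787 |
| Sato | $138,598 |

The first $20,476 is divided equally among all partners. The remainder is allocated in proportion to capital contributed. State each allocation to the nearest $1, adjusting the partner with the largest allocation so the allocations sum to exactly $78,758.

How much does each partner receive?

Chaudhri: $19,776; Bergstrom: $22,204; Orozco: $21,161; Sato: $15,617

First tranche $20,476 split equally: $5,119 each.
Remainder $58,282 by capital contributed (total 769,444): Chaudhri 14,656.77 → $14,657; Bergstrom 17,085.10 → $17,085; Orozco 16,041.93 → $16,042; Sato 10,498.19 → $10,498.
Totals: Chaudhri $5,119 + $14,657 = $19,776; Bergstrom $5,119 + $17,085 = $22,204; Orozco $5,119 + $16,042 = $21,161; Sato $5,119 + $10,498 = $15,617.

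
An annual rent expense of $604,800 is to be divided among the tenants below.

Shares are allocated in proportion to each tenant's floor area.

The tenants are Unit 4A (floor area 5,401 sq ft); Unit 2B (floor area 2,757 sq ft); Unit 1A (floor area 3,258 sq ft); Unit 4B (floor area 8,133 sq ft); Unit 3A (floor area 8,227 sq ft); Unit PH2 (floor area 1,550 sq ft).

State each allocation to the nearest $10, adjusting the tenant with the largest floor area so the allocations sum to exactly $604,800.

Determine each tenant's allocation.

Unit 4A: $111,390; Unit 2B: $56,860; Unit 1A: $67,190; Unit 4B: $167,730; Unit 3A: $169,660; Unit PH2: $31,970

Combined floor area = 29,326.
Pro-rata amounts: Unit 4A 5,401/29,326 × $604,800 = 111,386.65; Unit 2B 2,757/29,326 × $604,800 = 56,858.54; Unit 1A 3,258/29,326 × $604,800 = 67,190.83; Unit 4B 8,133/29,326 × $604,800 = 167,729.61; Unit 3A 8,227/29,326 × $604,800 = 169,668.20; Unit PH2 1,550/29,326 × $604,800 = 31,966.17.
After rounding ($10): Unit 4A $111,390; Unit 2B $56,860; Unit 1A $67,190; Unit 4B $167,730; Unit 3A $169,670; Unit PH2 $31,970. Sum = $604,810.
Difference $604,800 − $604,810 = −$10 applied to largest floor area (Unit 3A): Unit 3A becomes $169,660.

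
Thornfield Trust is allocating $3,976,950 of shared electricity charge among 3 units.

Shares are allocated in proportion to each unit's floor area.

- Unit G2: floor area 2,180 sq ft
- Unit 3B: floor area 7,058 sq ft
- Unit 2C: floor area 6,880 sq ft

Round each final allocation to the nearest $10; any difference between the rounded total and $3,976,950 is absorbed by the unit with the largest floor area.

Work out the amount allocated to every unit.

Combined floor area = 2,180 + 7,058 + 6,880 = 16,118.
Pro-rata amounts: Unit G2 537,892.48; Unit 3B 1,741,488.59; Unit 2C 1,697,568.93.
At nearest $10: Unit G2 $537,890; Unit 3B $1,741,490; Unit 2C $1,697,570. Sum = $3,976,950.
Sum already equals the total — no adjustment.

Unit G2: $537,890 | Unit 3B: $1,741,490 | Unit 2C: $1,697,570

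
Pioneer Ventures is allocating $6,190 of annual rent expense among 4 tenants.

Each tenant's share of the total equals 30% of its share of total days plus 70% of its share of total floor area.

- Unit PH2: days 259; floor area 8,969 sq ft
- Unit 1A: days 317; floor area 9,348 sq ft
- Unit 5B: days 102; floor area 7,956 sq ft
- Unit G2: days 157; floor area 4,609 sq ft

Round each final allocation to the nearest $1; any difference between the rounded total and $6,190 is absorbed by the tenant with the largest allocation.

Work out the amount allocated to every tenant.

Unit PH2: $1,834; Unit 1A: $2,017; Unit 5B: $1,343; Unit G2: $996

Days total 835; floor area total 30,882.
Composite weights (30% days + 70% floor area): Unit PH2 0.2964; Unit 1A 0.3258; Unit 5B 0.2170; Unit G2 0.1609.
Proportional shares: Unit PH2 1,834.43; Unit 1A 2,016.59; Unit 5B 1,343.14; Unit G2 995.84.
At nearest $1: Unit PH2 $1,834; Unit 1A $2,017; Unit 5B $1,343; Unit G2 $996. Sum = $6,190.
Rounded total matches; no reconciliation needed.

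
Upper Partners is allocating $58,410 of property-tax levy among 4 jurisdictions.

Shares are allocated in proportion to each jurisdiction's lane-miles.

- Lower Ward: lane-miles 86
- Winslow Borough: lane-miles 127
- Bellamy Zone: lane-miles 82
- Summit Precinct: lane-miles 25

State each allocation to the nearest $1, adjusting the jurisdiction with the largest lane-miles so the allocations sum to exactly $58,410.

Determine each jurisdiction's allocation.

Total lane-miles = 86 + 127 + 82 + 25 = 320.
Unrounded shares: Lower Ward 15,697.69; Winslow Borough 23,181.47; Bellamy Zone 14,967.56; Summit Precinct 4,563.28.
At nearest $1: Lower Ward $15,698; Winslow Borough $23,181; Bellamy Zone $14,968; Summit Precinct $4,563. Sum = $58,410.
Rounded total matches; no reconciliation needed.

Lower Ward: $15,698; Winslow Borough: $23,181; Bellamy Zone: $14,968; Summit Precinct: $4,563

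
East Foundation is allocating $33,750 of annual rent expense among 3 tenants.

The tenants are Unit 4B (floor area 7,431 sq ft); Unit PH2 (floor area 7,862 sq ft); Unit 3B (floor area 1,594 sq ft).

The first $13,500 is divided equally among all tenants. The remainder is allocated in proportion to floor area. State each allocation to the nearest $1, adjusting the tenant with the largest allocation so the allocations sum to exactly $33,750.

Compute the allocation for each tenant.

Unit 4B: $13,411; Unit PH2: $13,928; Unit 3B: $6,411

First tranche $13,500 split equally: $4,500 each.
Remainder $20,250 by floor area (total 16,887): Unit 4B 8,910.86 → $8,911; Unit PH2 9,427.70 → $9,428; Unit 3B 1,911.44 → $1,911.
Totals: Unit 4B $4,500 + $8,911 = $13,411; Unit PH2 $4,500 + $9,428 = $13,928; Unit 3B $4,500 + $1,911 = $6,411.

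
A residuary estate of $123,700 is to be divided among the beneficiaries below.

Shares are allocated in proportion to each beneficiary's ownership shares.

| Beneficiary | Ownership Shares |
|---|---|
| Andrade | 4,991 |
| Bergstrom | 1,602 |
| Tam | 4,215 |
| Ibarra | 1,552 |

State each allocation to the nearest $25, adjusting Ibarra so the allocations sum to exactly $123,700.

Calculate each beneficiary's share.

Sum of ownership shares: 12,360.
Unrounded shares: Andrade 4,991/12,360 × $123,700 = 49,950.38; Bergstrom 1,602/12,360 × $123,700 = 16,032.96; Tam 4,215/12,360 × $123,700 = 42,184.10; Ibarra 1,552/12,360 × $123,700 = 15,532.56.
Rounded to nearest $25: Andrade $49,950; Bergstrom $16,025; Tam $42,175; Ibarra $15,525. Sum = $123,675.
Difference $123,700 − $123,675 = +$25 applied to Ibarra: Ibarra becomes $15,550.

Andrade: $49,950 | Bergstrom: $16,025 | Tam: $42,175 | Ibarra: $15,550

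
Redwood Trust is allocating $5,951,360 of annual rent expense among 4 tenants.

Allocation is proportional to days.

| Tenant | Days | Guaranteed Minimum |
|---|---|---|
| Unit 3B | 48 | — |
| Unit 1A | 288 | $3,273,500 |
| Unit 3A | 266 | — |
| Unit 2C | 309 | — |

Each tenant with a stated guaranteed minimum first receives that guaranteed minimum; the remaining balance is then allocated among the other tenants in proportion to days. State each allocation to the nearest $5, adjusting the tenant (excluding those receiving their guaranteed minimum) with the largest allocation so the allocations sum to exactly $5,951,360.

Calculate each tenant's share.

Minimums first: Unit 1A $3,273,500. Balance $2,677,860.
Balance split over remaining days 623: Unit 3B 206,319.87 → $206,320; Unit 3A 1,143,355.96 → $1,143,355; Unit 2C 1,328,184.17 → $1,328,185.

Unit 3B: $206,320 | Unit 1A: $3,273,500 | Unit 3A: $1,143,355 | Unit 2C: $1,328,185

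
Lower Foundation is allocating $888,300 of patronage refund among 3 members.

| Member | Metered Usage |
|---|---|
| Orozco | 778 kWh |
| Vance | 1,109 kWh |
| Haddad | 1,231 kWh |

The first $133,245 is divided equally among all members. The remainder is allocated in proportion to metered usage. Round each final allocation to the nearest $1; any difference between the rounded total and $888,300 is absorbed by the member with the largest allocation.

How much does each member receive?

$133,245 shared equally gives $44,415 per member.
Remainder $755,055 by metered usage (total 3,118): Orozco 188,400.51 → $188,401; Vance 268,555.48 → $268,555; Haddad 298,099.01 → $298,099.
Totals: Orozco $44,415 + $188,401 = $232,816; Vance $44,415 + $268,555 = $312,970; Haddad $44,415 + $298,099 = $342,514.

Orozco: $232,816; Vance: $312,970; Haddad: $342,514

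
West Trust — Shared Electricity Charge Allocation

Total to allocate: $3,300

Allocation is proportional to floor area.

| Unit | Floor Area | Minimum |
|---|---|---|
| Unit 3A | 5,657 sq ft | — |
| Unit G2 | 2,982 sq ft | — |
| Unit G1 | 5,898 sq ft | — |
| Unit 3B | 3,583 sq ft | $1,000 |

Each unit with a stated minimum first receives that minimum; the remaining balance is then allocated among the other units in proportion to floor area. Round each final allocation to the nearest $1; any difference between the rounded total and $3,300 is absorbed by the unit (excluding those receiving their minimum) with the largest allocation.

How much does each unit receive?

Guaranteed amounts: Unit 3B $1,000. Balance $2,300.
Balance split over remaining floor area 14,537: Unit 3A 895.03 → $895; Unit G2 471.80 → $472; Unit G1 933.16 → $933.

Unit 3A: $895 · Unit G2: $472 · Unit G1: $933 · Unit 3B: $1,000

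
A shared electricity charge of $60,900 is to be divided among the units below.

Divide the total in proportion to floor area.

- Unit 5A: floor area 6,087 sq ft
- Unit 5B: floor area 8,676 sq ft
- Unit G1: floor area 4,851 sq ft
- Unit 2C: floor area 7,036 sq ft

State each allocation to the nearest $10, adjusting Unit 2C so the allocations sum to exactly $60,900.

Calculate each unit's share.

Unit 5A: $13,910 · Unit 5B: $19,830 · Unit G1: $11,090 · Unit 2C: $16,070

Floor area total: 26,650.
Proportional shares: Unit 5A 6,087/26,650 × $60,900 = 13,909.88; Unit 5B 8,676/26,650 × $60,900 = 19,826.21; Unit G1 4,851/26,650 × $60,900 = 11,085.40; Unit 2C 7,036/26,650 × $60,900 = 16,078.51.
Rounded to nearest $10: Unit 5A $13,910; Unit 5B $19,830; Unit G1 $11,090; Unit 2C $16,080. Sum = $60,910.
Difference $60,900 − $60,910 = −$10 applied to Unit 2C: Unit 2C becomes $16,070.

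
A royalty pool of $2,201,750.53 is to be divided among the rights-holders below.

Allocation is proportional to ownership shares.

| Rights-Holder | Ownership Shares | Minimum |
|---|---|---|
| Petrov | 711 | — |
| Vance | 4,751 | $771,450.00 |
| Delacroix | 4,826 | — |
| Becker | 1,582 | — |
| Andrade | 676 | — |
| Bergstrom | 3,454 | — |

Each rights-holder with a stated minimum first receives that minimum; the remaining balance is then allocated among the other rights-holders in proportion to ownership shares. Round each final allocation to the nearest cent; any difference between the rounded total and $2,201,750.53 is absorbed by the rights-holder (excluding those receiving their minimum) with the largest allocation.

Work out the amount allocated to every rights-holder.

Petrov: $90,403.03; Vance: $771,450.00; Delacroix: $613,621.69; Becker: $201,149.92; Andrade: $85,952.81; Bergstrom: $439,173.08

Fund the minimums — Vance $771,450.00. Residual $1,430,300.53.
Residual split over remaining ownership shares 11,249: Petrov 90,403.0293 → $90,403.03; Delacroix 613,621.6871 → $613,621.69; Becker 201,149.9190 → $201,149.92; Andrade 85,952.8099 → $85,952.81; Bergstrom 439,173.0848 → $439,173.08.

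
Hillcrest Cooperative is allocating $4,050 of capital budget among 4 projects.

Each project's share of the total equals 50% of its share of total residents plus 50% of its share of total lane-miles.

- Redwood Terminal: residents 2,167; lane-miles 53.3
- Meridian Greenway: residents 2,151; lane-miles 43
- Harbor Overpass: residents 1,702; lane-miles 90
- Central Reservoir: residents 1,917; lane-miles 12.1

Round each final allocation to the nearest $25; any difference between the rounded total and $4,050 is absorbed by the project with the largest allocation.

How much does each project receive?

Totals — residents 7,937, lane-miles 198.4.
Blended shares (50% residents + 50% lane-miles): Redwood Terminal 0.2708; Meridian Greenway 0.2439; Harbor Overpass 0.3340; Central Reservoir 0.1513.
Unrounded shares: Redwood Terminal 1,096.89; Meridian Greenway 987.68; Harbor Overpass 1,352.84; Central Reservoir 612.59.
After rounding ($25): Redwood Terminal $1,100; Meridian Greenway $1,000; Harbor Overpass $1,350; Central Reservoir $625. Sum = $4,075.
Difference $4,050 − $4,075 = −$25 applied to largest allocation (Harbor Overpass): Harbor Overpass becomes $1,325.

Redwood Terminal: $1,100 · Meridian Greenway: $1,000 · Harbor Overpass: $1,325 · Central Reservoir: $625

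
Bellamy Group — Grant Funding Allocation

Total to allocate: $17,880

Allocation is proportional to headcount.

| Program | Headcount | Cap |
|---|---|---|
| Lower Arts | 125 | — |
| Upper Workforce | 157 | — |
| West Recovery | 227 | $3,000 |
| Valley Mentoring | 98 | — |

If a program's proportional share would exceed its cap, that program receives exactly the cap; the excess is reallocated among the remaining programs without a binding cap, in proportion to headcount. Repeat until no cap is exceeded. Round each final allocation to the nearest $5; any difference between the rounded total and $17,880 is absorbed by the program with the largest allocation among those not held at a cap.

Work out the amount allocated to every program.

Lower Arts: $4,895 | Upper Workforce: $6,150 | West Recovery: $3,000 | Valley Mentoring: $3,835

Total headcount = 607.
Pro-rata shares before constraints: Lower Arts 3,682.04; Upper Workforce 4,624.65; West Recovery 6,686.59; Valley Mentoring 2,886.72.
Held at cap: West Recovery ($3,000); balance $14,880 reallocated over remaining headcount 380.
Redistributed shares: Lower Arts 4,894.74 → $4,895; Upper Workforce 6,147.79 → $6,150; Valley Mentoring 3,837.47 → $3,835.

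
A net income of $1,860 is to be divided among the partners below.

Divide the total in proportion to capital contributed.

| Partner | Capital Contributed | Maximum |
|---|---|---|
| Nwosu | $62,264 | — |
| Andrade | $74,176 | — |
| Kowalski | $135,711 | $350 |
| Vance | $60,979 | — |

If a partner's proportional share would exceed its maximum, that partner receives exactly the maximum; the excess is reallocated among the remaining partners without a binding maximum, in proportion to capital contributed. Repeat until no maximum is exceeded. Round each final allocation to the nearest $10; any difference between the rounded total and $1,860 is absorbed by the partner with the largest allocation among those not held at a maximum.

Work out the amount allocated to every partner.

Nwosu: $480; Andrade: $560; Kowalski: $350; Vance: $470

Sum of capital contributed: 333,130.
Pro-rata shares before constraints: Nwosu 347.65; Andrade 414.15; Kowalski 757.73; Vance 340.47.
Capped: Kowalski ($350); remaining pool $1,510 reallocated over remaining capital contributed 197,419.
Shares after redistribution: Nwosu 476.24 → $480; Andrade 567.35 → $570; Vance 466.41 → $470.
Rounding difference −$10 applied to Andrade → $560.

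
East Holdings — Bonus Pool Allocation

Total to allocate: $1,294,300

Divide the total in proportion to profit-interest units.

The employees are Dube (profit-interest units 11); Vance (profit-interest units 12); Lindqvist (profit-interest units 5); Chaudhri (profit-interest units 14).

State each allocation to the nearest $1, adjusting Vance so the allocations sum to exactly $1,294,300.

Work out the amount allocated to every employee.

Dube: $338,983 | Vance: $369,801 | Lindqvist: $154,083 | Chaudhri: $431,433

Profit-interest units total: 42.
Proportional shares: Dube 11/42 × $1,294,300 = 338,983.33; Vance 12/42 × $1,294,300 = 369,800.00; Lindqvist 5/42 × $1,294,300 = 154,083.33; Chaudhri 14/42 × $1,294,300 = 431,433.33.
Rounded to nearest $1: Dube $338,983; Vance $369,800; Lindqvist $154,083; Chaudhri $431,433. Sum = $1,294,299.
Difference $1,294,300 − $1,294,299 = +$1 applied to Vance: Vance becomes $369,801.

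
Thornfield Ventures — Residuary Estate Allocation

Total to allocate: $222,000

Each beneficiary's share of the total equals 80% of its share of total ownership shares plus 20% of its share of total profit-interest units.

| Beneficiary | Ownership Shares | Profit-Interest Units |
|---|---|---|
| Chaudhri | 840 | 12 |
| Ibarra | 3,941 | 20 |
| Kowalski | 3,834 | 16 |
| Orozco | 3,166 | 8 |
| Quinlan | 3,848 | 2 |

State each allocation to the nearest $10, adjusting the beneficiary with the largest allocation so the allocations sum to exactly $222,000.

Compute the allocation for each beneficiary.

Ownership shares total 15,629; profit-interest units total 58.
Blended shares (80% ownership shares + 20% profit-interest units): Chaudhri 0.0844; Ibarra 0.2707; Kowalski 0.2514; Orozco 0.1896; Quinlan 0.2039.
Pro-rata amounts: Chaudhri 18,731.54; Ibarra 60,093.86; Kowalski 55,815.90; Orozco 42,100.95; Quinlan 45,257.75.
Rounded to nearest $10: Chaudhri $18,730; Ibarra $60,090; Kowalski $55,820; Orozco $42,100; Quinlan $45,260. Sum = $222,000.
Rounded total matches; no reconciliation needed.

Chaudhri: $18,730 | Ibarra: $60,090 | Kowalski: $55,820 | Orozco: $42,100 | Quinlan: $45,260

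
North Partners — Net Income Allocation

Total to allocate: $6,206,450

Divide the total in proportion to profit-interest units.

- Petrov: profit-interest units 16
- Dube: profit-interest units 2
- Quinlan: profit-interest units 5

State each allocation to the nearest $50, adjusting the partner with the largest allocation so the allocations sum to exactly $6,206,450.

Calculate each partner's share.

Petrov: $4,317,500; Dube: $539,700; Quinlan: $1,349,250

Combined profit-interest units = 23.
Unrounded shares: Petrov 16/23 × $6,206,450 = 4,317,530.43; Dube 2/23 × $6,206,450 = 539,691.30; Quinlan 5/23 × $6,206,450 = 1,349,228.26.
After rounding ($50): Petrov $4,317,550; Dube $539,700; Quinlan $1,349,250. Sum = $6,206,500.
Difference $6,206,450 − $6,206,500 = −$50 applied to largest allocation (Petrov): Petrov becomes $4,317,500.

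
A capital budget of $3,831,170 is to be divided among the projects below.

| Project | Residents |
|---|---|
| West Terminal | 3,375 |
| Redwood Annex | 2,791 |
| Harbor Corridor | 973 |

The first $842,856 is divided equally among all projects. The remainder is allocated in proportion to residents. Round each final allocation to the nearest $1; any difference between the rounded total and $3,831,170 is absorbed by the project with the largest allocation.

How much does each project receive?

Equal tier: $842,856 ÷ 3 = $280,952 apiece.
Remainder $2,988,314 by residents (total 7,139): West Terminal 1,412,741.25 → $1,412,741; Redwood Annex 1,168,284.69 → $1,168,285; Harbor Corridor 407,288.07 → $407,288.
Totals: West Terminal $280,952 + $1,412,741 = $1,693,693; Redwood Annex $280,952 + $1,168,285 = $1,449,237; Harbor Corridor $280,952 + $407,288 = $688,240.

West Terminal: $1,693,693 · Redwood Annex: $1,449,237 · Harbor Corridor: $688,240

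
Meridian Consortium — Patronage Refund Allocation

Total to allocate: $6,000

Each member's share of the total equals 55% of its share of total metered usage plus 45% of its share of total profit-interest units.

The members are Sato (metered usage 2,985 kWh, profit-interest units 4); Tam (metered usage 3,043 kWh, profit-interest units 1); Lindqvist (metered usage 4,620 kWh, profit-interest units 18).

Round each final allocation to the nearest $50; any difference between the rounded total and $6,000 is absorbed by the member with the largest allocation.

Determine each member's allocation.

Metered usage total 10,648; profit-interest units total 23.
Blended shares (55% metered usage + 45% profit-interest units): Sato 0.2324; Tam 0.1767; Lindqvist 0.5908.
Unrounded shares: Sato 1,394.67; Tam 1,060.47; Lindqvist 3,544.86.
After rounding ($50): Sato $1,400; Tam $1,050; Lindqvist $3,550. Sum = $6,000.
No rounding difference to absorb.

Sato: $1,400; Tam: $1,050; Lindqvist: $3,550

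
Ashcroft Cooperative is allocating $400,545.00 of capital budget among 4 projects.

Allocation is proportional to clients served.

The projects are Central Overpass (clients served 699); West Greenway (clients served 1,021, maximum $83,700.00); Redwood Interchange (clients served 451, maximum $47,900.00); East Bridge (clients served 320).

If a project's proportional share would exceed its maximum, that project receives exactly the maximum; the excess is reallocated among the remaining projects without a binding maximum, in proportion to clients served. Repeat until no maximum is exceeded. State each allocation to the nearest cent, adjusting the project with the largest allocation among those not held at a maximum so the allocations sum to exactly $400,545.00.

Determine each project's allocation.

Sum of clients served: 2,491.
Pro-rata shares before constraints: Central Overpass 112,397.0112; West Greenway 164,173.6030; Redwood Interchange 72,519.3878; East Bridge 51,454.9980.
Cap binds for West Greenway ($83,700.00), Redwood Interchange ($47,900.00); residual $268,945.00 reallocated over remaining clients served 1,019.
Remaining shares: Central Overpass 184,487.2964 → $184,487.30; East Bridge 84,457.7036 → $84,457.70.

Central Overpass: $184,487.30 · West Greenway: $83,700.00 · Redwood Interchange: $47,900.00 · East Bridge: $84,457.70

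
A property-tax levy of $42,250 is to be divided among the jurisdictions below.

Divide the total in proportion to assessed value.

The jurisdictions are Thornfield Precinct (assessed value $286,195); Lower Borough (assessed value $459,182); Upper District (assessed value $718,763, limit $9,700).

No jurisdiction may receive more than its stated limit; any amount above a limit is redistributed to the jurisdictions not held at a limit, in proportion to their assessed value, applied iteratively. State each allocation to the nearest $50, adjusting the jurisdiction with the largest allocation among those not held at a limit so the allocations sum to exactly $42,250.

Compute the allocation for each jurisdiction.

Combined assessed value = 1,464,140.
Proportional shares (ignoring caps): Thornfield Precinct 8,258.59; Lower Borough 13,250.40; Upper District 20,741.01.
Held at cap: Upper District ($9,700); remaining pool $32,550 reallocated over remaining assessed value 745,377.
Redistributed shares: Thornfield Precinct 12,497.90 → $12,500; Lower Borough 20,052.10 → $20,050.

Thornfield Precinct: $12,500; Lower Borough: $20,050; Upper District: $9,700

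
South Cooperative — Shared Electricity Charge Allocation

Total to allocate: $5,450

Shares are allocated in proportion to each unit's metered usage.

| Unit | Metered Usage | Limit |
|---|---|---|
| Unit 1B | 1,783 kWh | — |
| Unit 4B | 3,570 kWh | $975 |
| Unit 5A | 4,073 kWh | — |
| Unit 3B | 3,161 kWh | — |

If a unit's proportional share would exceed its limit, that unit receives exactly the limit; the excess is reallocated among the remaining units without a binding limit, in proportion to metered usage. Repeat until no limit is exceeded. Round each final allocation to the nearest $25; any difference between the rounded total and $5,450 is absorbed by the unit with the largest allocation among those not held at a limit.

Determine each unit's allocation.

Unit 1B: $875; Unit 4B: $975; Unit 5A: $2,025; Unit 3B: $1,575

Total metered usage = 12,587.
Proportional shares (ignoring caps): Unit 1B 772.01; Unit 4B 1,545.76; Unit 5A 1,763.55; Unit 3B 1,368.67.
Held at cap: Unit 4B ($975); remaining pool $4,475 reallocated over remaining metered usage 9,017.
Shares after redistribution: Unit 1B 884.88 → $875; Unit 5A 2,021.37 → $2,025; Unit 3B 1,568.76 → $1,575.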